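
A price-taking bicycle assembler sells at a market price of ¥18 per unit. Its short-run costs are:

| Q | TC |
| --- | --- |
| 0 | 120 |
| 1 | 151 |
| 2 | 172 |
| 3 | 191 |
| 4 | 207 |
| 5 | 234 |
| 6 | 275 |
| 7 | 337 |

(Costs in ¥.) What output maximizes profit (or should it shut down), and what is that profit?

Compute π = P·Q − TC at each output: Q=0: -120; Q=1: -133; Q=2: -136; Q=3: -137; Q=4: -135; Q=5: -144; Q=6: -167; Q=7: -211.
Profit is highest at Q = 0. Equivalently, the lowest AVC in the table is 87/4 ≈ ¥21.75 at Q = 4, and P = ¥18 falls below it — price never covers variable cost, so the firm shuts down and loses only its fixed cost.

Q = 0 (shut down); profit = -¥120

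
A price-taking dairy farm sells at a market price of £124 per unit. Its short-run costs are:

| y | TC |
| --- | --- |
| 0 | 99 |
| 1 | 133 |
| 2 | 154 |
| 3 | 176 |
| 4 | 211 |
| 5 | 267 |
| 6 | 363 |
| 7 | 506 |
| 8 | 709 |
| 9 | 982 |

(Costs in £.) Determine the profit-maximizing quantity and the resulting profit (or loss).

y = 6; profit = £381

Compute π = P·y − TC at each output: y=0: -99; y=1: -9; y=2: 94; y=3: 196; y=4: 285; y=5: 353; y=6: 381; y=7: 362; y=8: 283; y=9: 134.
Profit is maximized at y = 6. AVC there is 264/6 = £44 ≤ P, so producing beats shutting down (which would give -£99).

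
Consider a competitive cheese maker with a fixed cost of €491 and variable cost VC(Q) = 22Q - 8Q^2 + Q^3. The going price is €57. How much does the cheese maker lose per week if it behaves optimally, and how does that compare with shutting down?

Profit = -€197 at Q = 7

AVC = 22 - 8Q + Q^2; min AVC = €6 at Q = 4. Since P = €57 ≥ min AVC, the firm produces.
MC = 22 - 16Q + 3Q^2. Setting P = MC and taking the root on the rising branch gives Q* = 7.
TR = 57·7 = 399. TC = 491 + 105 = 596. Profit = 399 − 596 = -€197.
Shutting down would mean losing the fixed cost of €491, so operating at a loss of €197 is better by €294.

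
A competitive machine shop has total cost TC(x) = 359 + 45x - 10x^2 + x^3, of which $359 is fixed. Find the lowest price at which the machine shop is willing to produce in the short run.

$20 per unit

The shutdown price is the minimum of AVC. VC = 45x - 10x^2 + x^3, so AVC = 45 - 10x + x^2.
At the minimum of AVC, MC = AVC. MC = 45 - 20x + 3x^2; setting MC = AVC gives 2x^2 - 10x = 0, so x = 5. min AVC = 20.
So the shutdown price is $20.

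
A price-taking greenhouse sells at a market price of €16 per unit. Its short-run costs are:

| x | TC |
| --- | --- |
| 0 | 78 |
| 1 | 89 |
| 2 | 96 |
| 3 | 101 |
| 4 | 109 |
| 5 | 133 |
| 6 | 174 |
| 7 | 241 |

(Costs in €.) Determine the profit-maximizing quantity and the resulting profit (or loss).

x = 4; profit = -€45

Profit at each row (π = 16x − TC): x=0: -78; x=1: -73; x=2: -64; x=3: -53; x=4: -45; x=5: -53; x=6: -78; x=7: -129.
Profit is maximized at x = 4. AVC there is 31/4 = €7.75 ≤ P, so producing beats shutting down (which would give -€78).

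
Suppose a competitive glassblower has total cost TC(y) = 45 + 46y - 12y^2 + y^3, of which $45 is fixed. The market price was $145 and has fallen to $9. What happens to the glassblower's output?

MC = 46 - 24y + 3y^2; the shutdown threshold is min AVC = $10 (at y = 6).
With P = $145 above the shutdown price, P = MC gives y = 11.
At P = $9 < min AVC = $10, price no longer covers variable cost at any output, so the firm shuts down: y = 0.

Output falls from 11 to 0 (the firm shuts down)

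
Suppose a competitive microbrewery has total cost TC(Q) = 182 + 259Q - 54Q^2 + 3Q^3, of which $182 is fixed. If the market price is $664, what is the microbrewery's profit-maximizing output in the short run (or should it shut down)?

Produce at Q = 15

Strip out fixed cost: VC = 259Q - 54Q^2 + 3Q^3. Then AVC = 259 - 54Q + 3Q^2 and MC = 259 - 108Q + 9Q^2.
AVC is minimized where dAVC/dQ = -54 + 6Q = 0, at Q = 9; min AVC = 259 - 54·9 + 3·9^2 = $16.
Because $664 ≥ $16, revenue can cover variable cost; the firm operates.
Solving P = MC: -405 - 108Q + 9Q^2 = 0 ⇒ Q = -3 or 15. On the upward-sloping branch, Q* = 15.
Check: AVC at Q = 15 is $124 ≤ P, so revenue covers variable cost.
Profit = P·Q − TC = 664·15 − 2042 = $7918.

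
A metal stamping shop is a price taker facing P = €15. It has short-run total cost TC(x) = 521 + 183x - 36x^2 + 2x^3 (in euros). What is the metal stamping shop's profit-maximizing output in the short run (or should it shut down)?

Shut down

Strip out fixed cost: VC = 183x - 36x^2 + 2x^3. Then AVC = 183 - 36x + 2x^2 and MC = 183 - 72x + 6x^2.
The AVC parabola has its vertex at x = 36/4 = 9, where AVC = 183 - 36·9 + 2·9^2 = €21.
With P < min AVC (€15 < €21), every unit sold adds to the loss.
The firm minimizes its loss by shutting down and losing only its fixed cost of €521.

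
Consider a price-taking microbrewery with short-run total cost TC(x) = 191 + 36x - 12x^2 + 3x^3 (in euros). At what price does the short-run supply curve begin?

€24 per unit

The firm shuts down when price falls below the minimum of average variable cost. AVC = VC/x = 36 - 12x + 3x^2.
dAVC/dx = -12 + 6x = 0 gives x = 2. min AVC = 36 - 12·2 + 3·2^2 = 24.
For P < €24 the firm produces nothing.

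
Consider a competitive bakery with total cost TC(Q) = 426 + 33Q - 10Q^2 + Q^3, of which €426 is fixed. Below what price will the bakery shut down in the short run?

€8 per unit

The shutdown price is the minimum of AVC. VC = 33Q - 10Q^2 + Q^3, so AVC = 33 - 10Q + Q^2.
At the minimum of AVC, MC = AVC. MC = 33 - 20Q + 3Q^2; setting MC = AVC gives 2Q^2 - 10Q = 0, so Q = 5. min AVC = 8.
For P < €8 the firm produces nothing.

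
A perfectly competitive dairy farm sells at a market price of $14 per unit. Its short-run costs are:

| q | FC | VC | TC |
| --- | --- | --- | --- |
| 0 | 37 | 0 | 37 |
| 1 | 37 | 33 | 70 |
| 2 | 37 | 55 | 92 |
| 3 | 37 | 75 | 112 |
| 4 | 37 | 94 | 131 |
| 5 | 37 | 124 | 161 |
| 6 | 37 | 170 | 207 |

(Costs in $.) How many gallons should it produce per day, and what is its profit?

Tabulate TR − TC: q=0: -37; q=1: -56; q=2: -64; q=3: -70; q=4: -75; q=5: -91; q=6: -123.
Profit is highest at q = 0. Equivalently, the lowest AVC in the table is 94/4 ≈ $23.50 at q = 4, and P = $14 falls below it — price never covers variable cost, so the firm shuts down and loses only its fixed cost.

q = 0 (shut down); profit = -$37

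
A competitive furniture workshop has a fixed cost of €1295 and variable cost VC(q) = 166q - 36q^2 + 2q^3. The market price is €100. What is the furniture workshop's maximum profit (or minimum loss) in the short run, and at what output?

Profit = -€327 at q = 11

AVC = 166 - 36q + 2q^2; min AVC = €4 at q = 9. Since P = €100 ≥ min AVC, the firm produces.
With MC = 166 - 72q + 6q^2, P = MC on the upward-sloping part at q* = 11.
TR = 100·11 = 1100. TC = 1295 + 132 = 1427. Profit = 1100 − 1427 = -€327.
That loss of €327 beats the €1295 the firm would lose by shutting down; producing recovers €968 of fixed cost.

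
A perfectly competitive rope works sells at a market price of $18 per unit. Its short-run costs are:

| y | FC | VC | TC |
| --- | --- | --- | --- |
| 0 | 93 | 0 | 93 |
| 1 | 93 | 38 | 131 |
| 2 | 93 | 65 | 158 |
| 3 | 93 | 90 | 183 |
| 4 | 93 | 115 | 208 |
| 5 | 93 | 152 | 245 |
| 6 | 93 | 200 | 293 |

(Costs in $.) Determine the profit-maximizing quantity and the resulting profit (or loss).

y = 0 (shut down); profit = -$93

Profit at each row (π = 18y − TC): y=0: -93; y=1: -113; y=2: -122; y=3: -129; y=4: -136; y=5: -155; y=6: -185.
Profit is highest at y = 0. Equivalently, the lowest AVC in the table is 115/4 ≈ $28.75 at y = 4, and P = $18 falls below it — price never covers variable cost, so the firm shuts down and loses only its fixed cost.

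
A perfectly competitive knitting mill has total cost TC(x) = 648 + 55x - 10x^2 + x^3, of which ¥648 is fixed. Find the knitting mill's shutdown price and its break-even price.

AVC = 55 - 10x + x^2; minimized at x = 5, giving min AVC = ¥30. That is the shutdown price.
ATC = 648/x + 55 - 10x + x^2. Setting dATC/dx = −648/x^2 − 10 + 2x = 0 gives x = 9 (since 2·9^3 − 10·9^2 = 648).
min ATC = 648/9 + 55 − 10·9 + 9^2 = ¥118. That is the break-even price.
Between these two prices the firm operates at a loss; above ¥118 it earns a profit.

Shutdown price = ¥30; break-even price = ¥118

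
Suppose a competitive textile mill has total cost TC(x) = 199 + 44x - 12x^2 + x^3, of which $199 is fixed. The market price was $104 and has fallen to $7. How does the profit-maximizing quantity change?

Output falls from 10 to 0 (the firm shuts down)

MC = 44 - 24x + 3x^2; the shutdown threshold is min AVC = $8 (at x = 6).
At P = $104 ≥ min AVC, set P = MC on the rising branch: x = 10.
At P = $7 < min AVC = $8, price no longer covers variable cost at any output, so the firm shuts down: x = 0.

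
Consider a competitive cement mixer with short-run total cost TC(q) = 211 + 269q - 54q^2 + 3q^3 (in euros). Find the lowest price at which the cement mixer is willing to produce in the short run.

€26 per unit

The firm shuts down when price falls below the minimum of average variable cost. AVC = VC/q = 269 - 54q + 3q^2.
At the minimum of AVC, MC = AVC. MC = 269 - 108q + 9q^2; setting MC = AVC gives 6q^2 - 54q = 0, so q = 9. min AVC = 26.
The firm shuts down for any P below €26.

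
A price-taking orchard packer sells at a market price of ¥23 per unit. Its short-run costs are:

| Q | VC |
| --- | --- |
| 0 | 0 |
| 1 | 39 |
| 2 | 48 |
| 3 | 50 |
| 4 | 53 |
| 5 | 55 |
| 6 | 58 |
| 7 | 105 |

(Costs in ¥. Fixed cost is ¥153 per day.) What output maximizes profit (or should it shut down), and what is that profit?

Q = 6; profit = -¥73

Profit at each row (π = 23Q − TC): Q=0: -153; Q=1: -169; Q=2: -155; Q=3: -134; Q=4: -114; Q=5: -93; Q=6: -73; Q=7: -97.
Profit is maximized at Q = 6. AVC there is 58/6 = ¥9.67 ≤ P, so producing beats shutting down (which would give -¥153).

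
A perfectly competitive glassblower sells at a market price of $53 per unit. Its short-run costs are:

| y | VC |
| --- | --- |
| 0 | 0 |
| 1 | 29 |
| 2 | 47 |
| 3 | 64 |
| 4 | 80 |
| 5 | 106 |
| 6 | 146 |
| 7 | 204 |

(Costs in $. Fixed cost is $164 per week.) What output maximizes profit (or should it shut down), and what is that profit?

y = 6; profit = $8

Compute π = P·y − TC at each output: y=0: -164; y=1: -140; y=2: -105; y=3: -69; y=4: -32; y=5: -5; y=6: 8; y=7: 3.
Profit is maximized at y = 6. AVC there is 146/6 = $24.33 ≤ P, so producing beats shutting down (which would give -$164).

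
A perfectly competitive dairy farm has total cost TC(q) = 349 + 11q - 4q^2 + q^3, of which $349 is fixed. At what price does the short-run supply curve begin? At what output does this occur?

$7 per unit, at q = 2

The shutdown price is the minimum of AVC. VC = 11q - 4q^2 + q^3, so AVC = 11 - 4q + q^2.
At the minimum of AVC, MC = AVC. MC = 11 - 8q + 3q^2; setting MC = AVC gives 2q^2 - 4q = 0, so q = 2. min AVC = 7.
So the shutdown price is $7.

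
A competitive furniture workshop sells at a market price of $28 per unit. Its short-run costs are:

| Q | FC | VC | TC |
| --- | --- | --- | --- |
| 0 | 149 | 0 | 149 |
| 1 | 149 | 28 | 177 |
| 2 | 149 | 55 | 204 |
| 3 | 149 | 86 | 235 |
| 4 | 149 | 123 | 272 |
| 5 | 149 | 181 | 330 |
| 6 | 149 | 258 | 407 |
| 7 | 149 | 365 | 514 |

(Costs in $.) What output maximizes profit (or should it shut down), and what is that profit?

Q = 2; profit = -$148

Tabulate TR − TC: Q=0: -149; Q=1: -149; Q=2: -148; Q=3: -151; Q=4: -160; Q=5: -190; Q=6: -239; Q=7: -318.
Profit is maximized at Q = 2. AVC there is 55/2 = $27.50 ≤ P, so producing beats shutting down (which would give -$149).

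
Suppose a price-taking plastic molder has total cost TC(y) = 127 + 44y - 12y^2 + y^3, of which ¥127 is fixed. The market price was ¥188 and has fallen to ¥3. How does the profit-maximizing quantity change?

AVC = 44 - 12y + y^2, minimized at y = 6 where min AVC = ¥8. MC = 44 - 24y + 3y^2.
At P = ¥188 ≥ min AVC, set P = MC on the rising branch: y = 12.
At P = ¥3 < min AVC = ¥8, price no longer covers variable cost at any output, so the firm shuts down: y = 0.

Output falls from 12 to 0 (the firm shuts down)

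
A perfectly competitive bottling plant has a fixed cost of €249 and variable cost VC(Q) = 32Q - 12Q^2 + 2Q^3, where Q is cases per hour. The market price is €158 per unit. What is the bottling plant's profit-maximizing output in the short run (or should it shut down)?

Produce at Q = 7

Variable cost is VC = 32Q - 12Q^2 + 2Q^3, so AVC = VC/Q = 32 - 12Q + 2Q^2 and MC = dTC/dQ = 32 - 24Q + 6Q^2.
The AVC parabola has its vertex at Q = 12/4 = 3, where AVC = 32 - 12·3 + 2·3^2 = €14.
Because €158 ≥ €14, revenue can cover variable cost; the firm operates.
Set P = MC: 158 = 32 - 24Q + 6Q^2 → -126 - 24Q + 6Q^2 = 0. The roots are Q = -3 and Q = 7; the profit-maximizing output is on the rising part of MC, so Q* = 7.
Check: AVC at Q = 7 is €46 ≤ P, so revenue covers variable cost.
Profit = P·Q − TC = 158·7 − 571 = €535.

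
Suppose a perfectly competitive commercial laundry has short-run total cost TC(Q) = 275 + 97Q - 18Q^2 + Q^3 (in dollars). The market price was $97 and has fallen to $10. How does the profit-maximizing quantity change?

MC = 97 - 36Q + 3Q^2; the shutdown threshold is min AVC = $16 (at Q = 9).
With P = $97 above the shutdown price, P = MC gives Q = 12.
At P = $10 < min AVC = $16, price no longer covers variable cost at any output, so the firm shuts down: Q = 0.

Output falls from 12 to 0 (the firm shuts down)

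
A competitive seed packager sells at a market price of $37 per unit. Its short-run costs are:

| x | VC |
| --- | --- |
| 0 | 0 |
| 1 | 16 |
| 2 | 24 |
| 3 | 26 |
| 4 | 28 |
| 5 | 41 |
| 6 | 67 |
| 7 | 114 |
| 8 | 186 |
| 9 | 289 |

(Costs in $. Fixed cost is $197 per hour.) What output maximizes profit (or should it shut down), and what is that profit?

Profit at each row (π = 37x − TC): x=0: -197; x=1: -176; x=2: -147; x=3: -112; x=4: -77; x=5: -53; x=6: -42; x=7: -52; x=8: -87; x=9: -153.
Profit is maximized at x = 6. AVC there is 67/6 = $11.17 ≤ P, so producing beats shutting down (which would give -$197).

x = 6; profit = -$42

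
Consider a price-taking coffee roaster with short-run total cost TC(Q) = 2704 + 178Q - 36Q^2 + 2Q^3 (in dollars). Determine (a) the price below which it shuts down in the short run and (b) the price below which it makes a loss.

Shutdown price = $16; break-even price = $256

AVC = 178 - 36Q + 2Q^2; minimized at Q = 9, giving min AVC = $16. That is the shutdown price.
ATC = 2704/Q + 178 - 36Q + 2Q^2. Setting dATC/dQ = −2704/Q^2 − 36 + 4Q = 0 gives Q = 13 (since 4·13^3 − 36·13^2 = 2704).
min ATC = 2704/13 + 178 − 36·13 + 2·13^2 = $256. That is the break-even price.
Between these two prices the firm operates at a loss; above $256 it earns a profit.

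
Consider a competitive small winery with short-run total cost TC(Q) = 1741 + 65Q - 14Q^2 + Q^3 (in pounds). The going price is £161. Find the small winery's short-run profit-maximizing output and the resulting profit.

AVC = 65 - 14Q + Q^2 has its minimum £16 at Q = 7; price £161 clears that bar, so the firm operates.
With MC = 65 - 28Q + 3Q^2, P = MC on the upward-sloping part at Q* = 12.
TR = 161·12 = 1932. TC = 1741 + 492 = 2233. Profit = 1932 − 2233 = -£301.
Shutting down would mean losing the fixed cost of £1741, so operating at a loss of £301 is better by £1440.

Profit = -£301 at Q = 12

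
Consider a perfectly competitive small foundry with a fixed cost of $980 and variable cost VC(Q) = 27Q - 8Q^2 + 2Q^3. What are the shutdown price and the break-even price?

AVC = 27 - 8Q + 2Q^2; minimized at Q = 2, giving min AVC = $19. That is the shutdown price.
ATC = 980/Q + 27 - 8Q + 2Q^2. Setting dATC/dQ = −980/Q^2 − 8 + 4Q = 0 gives Q = 7 (since 4·7^3 − 8·7^2 = 980).
min ATC = 980/7 + 27 − 8·7 + 2·7^2 = $209. That is the break-even price.
For $19 ≤ P < $209 the firm produces at a loss; below $19 it shuts down.

Shutdown price = $19; break-even price = $209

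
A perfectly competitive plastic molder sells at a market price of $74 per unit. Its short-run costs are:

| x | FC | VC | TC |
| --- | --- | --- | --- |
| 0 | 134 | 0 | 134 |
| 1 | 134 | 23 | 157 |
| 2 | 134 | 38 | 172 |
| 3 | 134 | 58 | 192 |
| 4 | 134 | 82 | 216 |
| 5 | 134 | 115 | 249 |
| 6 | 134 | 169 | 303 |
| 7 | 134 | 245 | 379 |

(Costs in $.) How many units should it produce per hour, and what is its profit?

x = 6; profit = $141

Profit at each row (π = 74x − TC): x=0: -134; x=1: -83; x=2: -24; x=3: 30; x=4: 80; x=5: 121; x=6: 141; x=7: 139.
Profit is maximized at x = 6. AVC there is 169/6 = $28.17 ≤ P, so producing beats shutting down (which would give -$134).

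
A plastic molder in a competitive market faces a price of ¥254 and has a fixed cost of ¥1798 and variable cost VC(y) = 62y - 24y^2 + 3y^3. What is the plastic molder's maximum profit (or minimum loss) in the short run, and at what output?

AVC = 62 - 24y + 3y^2; min AVC = ¥14 at y = 4. Since P = ¥254 ≥ min AVC, the firm produces.
MC = 62 - 48y + 9y^2. Setting P = MC and taking the root on the rising branch gives y* = 8.
TR = 254·8 = 2032. TC = 1798 + 496 = 2294. Profit = 2032 − 2294 = -¥262.
By producing, the firm covers all variable cost plus ¥1536 of fixed cost; shutting down would lose the full ¥1798.

Profit = -¥262 at y = 8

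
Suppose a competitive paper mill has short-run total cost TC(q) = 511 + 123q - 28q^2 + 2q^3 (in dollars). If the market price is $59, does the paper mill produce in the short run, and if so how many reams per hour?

Strip out fixed cost: VC = 123q - 28q^2 + 2q^3. Then AVC = 123 - 28q + 2q^2 and MC = 123 - 56q + 6q^2.
AVC hits its minimum where MC = AVC, at q = 7, giving min AVC = 123 - 28·7 + 2·7^2 = $25.
P = $59 exceeds min AVC = $25, so the firm stays open.
Solving P = MC: 64 - 56q + 6q^2 = 0 ⇒ q = 4/3 or 8. On the upward-sloping branch, q* = 8.
Check: AVC at q = 8 is $27 ≤ P, so revenue covers variable cost.
Profit = P·q − TC = 59·8 − 727 = -$255, a loss, but smaller than the $511 fixed cost the firm would lose by shutting down.

Produce at q = 8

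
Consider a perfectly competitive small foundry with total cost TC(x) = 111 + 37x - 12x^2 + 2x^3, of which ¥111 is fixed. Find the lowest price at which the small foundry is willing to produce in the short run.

¥19 per unit

The firm shuts down when price falls below the minimum of average variable cost. AVC = VC/x = 37 - 12x + 2x^2.
dAVC/dx = -12 + 4x = 0 gives x = 3. min AVC = 37 - 12·3 + 2·3^2 = 19.
The firm shuts down for any P below ¥19.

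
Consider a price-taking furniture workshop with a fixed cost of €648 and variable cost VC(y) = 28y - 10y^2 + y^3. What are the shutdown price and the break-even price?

Shutdown price = min AVC. AVC = 28 - 10y + y^2, with vertex at y = 5 and minimum €3.
ATC = 648/y + 28 - 10y + y^2. Setting dATC/dy = −648/y^2 − 10 + 2y = 0 gives y = 9 (since 2·9^3 − 10·9^2 = 648).
min ATC = 648/9 + 28 − 10·9 + 9^2 = €91. That is the break-even price.
For €3 ≤ P < €91 the firm produces at a loss; below €3 it shuts down.

Shutdown price = €3; break-even price = €91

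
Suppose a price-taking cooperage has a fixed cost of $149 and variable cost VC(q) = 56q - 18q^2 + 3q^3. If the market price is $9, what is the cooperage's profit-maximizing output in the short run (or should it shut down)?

Shut down

Strip out fixed cost: VC = 56q - 18q^2 + 3q^3. Then AVC = 56 - 18q + 3q^2 and MC = 56 - 36q + 9q^2.
AVC hits its minimum where MC = AVC, at q = 3, giving min AVC = 56 - 18·3 + 3·3^2 = $29.
With P < min AVC ($9 < $29), every unit sold adds to the loss.
Shutting down limits the loss to fixed cost, $149.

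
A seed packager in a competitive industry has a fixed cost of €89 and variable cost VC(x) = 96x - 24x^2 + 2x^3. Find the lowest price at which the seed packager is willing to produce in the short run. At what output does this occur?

€24 per unit, at x = 6

The firm shuts down when price falls below the minimum of average variable cost. AVC = VC/x = 96 - 24x + 2x^2.
At the minimum of AVC, MC = AVC. MC = 96 - 48x + 6x^2; setting MC = AVC gives 4x^2 - 24x = 0, so x = 6. min AVC = 24.
The firm shuts down for any P below €24.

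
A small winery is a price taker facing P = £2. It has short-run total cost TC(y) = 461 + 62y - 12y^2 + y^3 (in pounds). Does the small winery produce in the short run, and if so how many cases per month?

Shut down

Variable cost is VC = 62y - 12y^2 + y^3, so AVC = VC/y = 62 - 12y + y^2 and MC = dTC/dy = 62 - 24y + 3y^2.
The AVC parabola has its vertex at y = 12/2 = 6, where AVC = 62 - 12·6 + 6^2 = £26.
P = £2 lies below min AVC = £26; no output level covers variable cost.
Shutting down limits the loss to fixed cost, £461.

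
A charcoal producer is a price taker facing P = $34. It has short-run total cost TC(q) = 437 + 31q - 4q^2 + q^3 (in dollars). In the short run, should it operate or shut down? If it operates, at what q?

Produce at q = 3

Strip out fixed cost: VC = 31q - 4q^2 + q^3. Then AVC = 31 - 4q + q^2 and MC = 31 - 8q + 3q^2.
AVC is minimized where dAVC/dq = -4 + 2q = 0, at q = 2; min AVC = 31 - 4·2 + 2^2 = $27.
P = $34 exceeds min AVC = $27, so the firm stays open.
Solving P = MC: -3 - 8q + 3q^2 = 0 ⇒ q = -1/3 or 3. On the upward-sloping branch, q* = 3.
Check: AVC at q = 3 is $28 ≤ P, so revenue covers variable cost.
Profit = P·q − TC = 34·3 − 521 = -$419, a loss, but smaller than the $437 fixed cost the firm would lose by shutting down.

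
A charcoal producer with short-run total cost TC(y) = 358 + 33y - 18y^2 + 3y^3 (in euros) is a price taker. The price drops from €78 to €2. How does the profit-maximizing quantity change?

Output falls from 5 to 0 (the firm shuts down)

AVC = 33 - 18y + 3y^2, minimized at y = 3 where min AVC = €6. MC = 33 - 36y + 9y^2.
At P = €78 ≥ min AVC, set P = MC on the rising branch: y = 5.
At P = €2 < min AVC = €6, price no longer covers variable cost at any output, so the firm shuts down: y = 0.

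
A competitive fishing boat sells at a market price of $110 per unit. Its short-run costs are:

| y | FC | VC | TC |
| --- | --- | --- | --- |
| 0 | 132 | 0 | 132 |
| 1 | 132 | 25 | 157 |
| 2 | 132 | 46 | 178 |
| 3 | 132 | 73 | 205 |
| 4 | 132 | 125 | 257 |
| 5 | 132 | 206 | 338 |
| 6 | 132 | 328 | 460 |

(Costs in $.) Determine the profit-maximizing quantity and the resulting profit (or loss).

y = 5; profit = $212

Profit at each row (π = 110y − TC): y=0: -132; y=1: -47; y=2: 42; y=3: 125; y=4: 183; y=5: 212; y=6: 200.
Profit is maximized at y = 5. AVC there is 206/5 = $41.20 ≤ P, so producing beats shutting down (which would give -$132).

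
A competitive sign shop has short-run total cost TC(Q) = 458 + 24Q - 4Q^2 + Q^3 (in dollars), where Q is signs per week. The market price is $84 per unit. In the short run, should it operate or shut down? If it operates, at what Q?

Produce at Q = 6

Strip out fixed cost: VC = 24Q - 4Q^2 + Q^3. Then AVC = 24 - 4Q + Q^2 and MC = 24 - 8Q + 3Q^2.
The AVC parabola has its vertex at Q = 4/2 = 2, where AVC = 24 - 4·2 + 2^2 = $20.
P = $84 exceeds min AVC = $20, so the firm stays open.
Solving P = MC: -60 - 8Q + 3Q^2 = 0 ⇒ Q = -10/3 or 6. On the upward-sloping branch, Q* = 6.
Check: AVC at Q = 6 is $36 ≤ P, so revenue covers variable cost.
Profit = P·Q − TC = 84·6 − 674 = -$170, a loss, but smaller than the $458 fixed cost the firm would lose by shutting down.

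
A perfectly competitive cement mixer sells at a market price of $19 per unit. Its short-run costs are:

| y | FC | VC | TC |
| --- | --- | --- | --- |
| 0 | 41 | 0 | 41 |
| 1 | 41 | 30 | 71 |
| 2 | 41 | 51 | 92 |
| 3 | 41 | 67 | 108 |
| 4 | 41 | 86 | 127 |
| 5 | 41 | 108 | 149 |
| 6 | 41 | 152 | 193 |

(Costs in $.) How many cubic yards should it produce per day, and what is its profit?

y = 0 (shut down); profit = -$41

Tabulate TR − TC: y=0: -41; y=1: -52; y=2: -54; y=3: -51; y=4: -51; y=5: -54; y=6: -79.
Profit is highest at y = 0. Equivalently, the lowest AVC in the table is 86/4 ≈ $21.50 at y = 4, and P = $19 falls below it — price never covers variable cost, so the firm shuts down and loses only its fixed cost.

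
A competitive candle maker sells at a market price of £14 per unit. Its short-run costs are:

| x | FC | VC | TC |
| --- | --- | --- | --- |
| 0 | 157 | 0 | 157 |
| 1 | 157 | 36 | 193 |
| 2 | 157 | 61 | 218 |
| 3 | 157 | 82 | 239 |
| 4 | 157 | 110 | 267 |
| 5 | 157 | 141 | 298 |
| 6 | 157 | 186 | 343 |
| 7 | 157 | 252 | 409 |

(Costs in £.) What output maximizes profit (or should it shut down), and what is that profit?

x = 0 (shut down); profit = -£157

Tabulate TR − TC: x=0: -157; x=1: -179; x=2: -190; x=3: -197; x=4: -211; x=5: -228; x=6: -259; x=7: -311.
Profit is highest at x = 0. Equivalently, the lowest AVC in the table is 82/3 ≈ £27.33 at x = 3, and P = £14 falls below it — price never covers variable cost, so the firm shuts down and loses only its fixed cost.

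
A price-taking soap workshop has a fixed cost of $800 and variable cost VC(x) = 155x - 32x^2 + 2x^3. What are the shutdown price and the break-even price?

Shutdown price = $27; break-even price = $115

AVC = 155 - 32x + 2x^2; minimized at x = 8, giving min AVC = $27. That is the shutdown price.
ATC = 800/x + 155 - 32x + 2x^2. Setting dATC/dx = −800/x^2 − 32 + 4x = 0 gives x = 10 (since 4·10^3 − 32·10^2 = 800).
min ATC = 800/10 + 155 − 32·10 + 2·10^2 = $115. That is the break-even price.
For $27 ≤ P < $115 the firm produces at a loss; below $27 it shuts down.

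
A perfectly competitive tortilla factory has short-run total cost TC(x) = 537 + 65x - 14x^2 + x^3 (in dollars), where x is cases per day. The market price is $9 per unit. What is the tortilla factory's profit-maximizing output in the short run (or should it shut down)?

Shut down

Strip out fixed cost: VC = 65x - 14x^2 + x^3. Then AVC = 65 - 14x + x^2 and MC = 65 - 28x + 3x^2.
AVC hits its minimum where MC = AVC, at x = 7, giving min AVC = 65 - 14·7 + 7^2 = $16.
Since P = $9 < min AVC = $16, price fails to cover variable cost at any output.
Shutting down limits the loss to fixed cost, $537.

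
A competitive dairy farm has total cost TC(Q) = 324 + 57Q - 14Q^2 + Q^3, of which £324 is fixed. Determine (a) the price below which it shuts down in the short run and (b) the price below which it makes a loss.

Shutdown price = £8; break-even price = £48

AVC = 57 - 14Q + Q^2; minimized at Q = 7, giving min AVC = £8. That is the shutdown price.
ATC = 324/Q + 57 - 14Q + Q^2. Setting dATC/dQ = −324/Q^2 − 14 + 2Q = 0 gives Q = 9 (since 2·9^3 − 14·9^2 = 324).
min ATC = 324/9 + 57 − 14·9 + 9^2 = £48. That is the break-even price.
For £8 ≤ P < £48 the firm produces at a loss; below £8 it shuts down.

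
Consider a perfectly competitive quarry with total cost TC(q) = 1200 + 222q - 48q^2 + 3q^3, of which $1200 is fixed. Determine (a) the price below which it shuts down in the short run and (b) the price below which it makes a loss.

Shutdown price = min AVC. AVC = 222 - 48q + 3q^2, with vertex at q = 8 and minimum $30.
ATC = 1200/q + 222 - 48q + 3q^2. Setting dATC/dq = −1200/q^2 − 48 + 6q = 0 gives q = 10 (since 6·10^3 − 48·10^2 = 1200).
min ATC = 1200/10 + 222 − 48·10 + 3·10^2 = $162. That is the break-even price.
Between these two prices the firm operates at a loss; above $162 it earns a profit.

Shutdown price = $30; break-even price = $162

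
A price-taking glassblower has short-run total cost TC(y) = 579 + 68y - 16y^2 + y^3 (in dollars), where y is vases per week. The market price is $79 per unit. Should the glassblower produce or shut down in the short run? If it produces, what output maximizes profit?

From TC, MC = TC'(y) = 68 - 32y + 3y^2 and AVC = VC/y = 68 - 16y + y^2.
AVC is minimized where dAVC/dy = -16 + 2y = 0, at y = 8; min AVC = 68 - 16·8 + 8^2 = $4.
Because $79 ≥ $4, revenue can cover variable cost; the firm operates.
P = MC gives -11 - 32y + 3y^2 = 0, with roots -1/3 and 11. Take the larger (rising MC): y* = 11.
Check: AVC at y = 11 is $13 ≤ P, so revenue covers variable cost.
Profit = P·y − TC = 79·11 − 722 = $147.

Produce at y = 11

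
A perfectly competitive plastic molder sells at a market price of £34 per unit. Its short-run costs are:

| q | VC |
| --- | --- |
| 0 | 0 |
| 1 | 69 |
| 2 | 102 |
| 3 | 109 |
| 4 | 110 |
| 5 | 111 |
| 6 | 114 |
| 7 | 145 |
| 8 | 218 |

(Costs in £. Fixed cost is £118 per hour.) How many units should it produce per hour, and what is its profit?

Compute π = P·q − TC at each output: q=0: -118; q=1: -153; q=2: -152; q=3: -125; q=4: -92; q=5: -59; q=6: -28; q=7: -25; q=8: -64.
Profit is maximized at q = 7. AVC there is 145/7 = £20.71 ≤ P, so producing beats shutting down (which would give -£118).

q = 7; profit = -£25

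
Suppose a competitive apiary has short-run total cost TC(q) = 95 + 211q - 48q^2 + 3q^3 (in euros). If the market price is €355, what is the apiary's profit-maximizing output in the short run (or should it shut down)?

Produce at q = 12

From TC, MC = TC'(q) = 211 - 96q + 9q^2 and AVC = VC/q = 211 - 48q + 3q^2.
The AVC parabola has its vertex at q = 48/6 = 8, where AVC = 211 - 48·8 + 3·8^2 = €19.
Because €355 ≥ €19, revenue can cover variable cost; the firm operates.
Solving P = MC: -144 - 96q + 9q^2 = 0 ⇒ q = -4/3 or 12. On the upward-sloping branch, q* = 12.
Check: AVC at q = 12 is €67 ≤ P, so revenue covers variable cost.
Profit = P·q − TC = 355·12 − 899 = €3361.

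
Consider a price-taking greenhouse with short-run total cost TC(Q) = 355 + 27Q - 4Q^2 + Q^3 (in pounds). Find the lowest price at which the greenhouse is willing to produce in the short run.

The shutdown price is the minimum of AVC. VC = 27Q - 4Q^2 + Q^3, so AVC = 27 - 4Q + Q^2.
At the minimum of AVC, MC = AVC. MC = 27 - 8Q + 3Q^2; setting MC = AVC gives 2Q^2 - 4Q = 0, so Q = 2. min AVC = 23.
The firm shuts down for any P below £23.

£23 per unit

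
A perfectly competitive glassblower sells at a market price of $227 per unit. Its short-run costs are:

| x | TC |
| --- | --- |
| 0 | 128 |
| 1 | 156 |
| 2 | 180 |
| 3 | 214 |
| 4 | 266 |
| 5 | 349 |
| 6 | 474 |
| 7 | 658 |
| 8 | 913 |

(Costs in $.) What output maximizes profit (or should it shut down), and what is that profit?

Compute π = P·x − TC at each output: x=0: -128; x=1: 71; x=2: 274; x=3: 467; x=4: 642; x=5: 786; x=6: 888; x=7: 931; x=8: 903.
Profit is maximized at x = 7. AVC there is 530/7 = $75.71 ≤ P, so producing beats shutting down (which would give -$128).

x = 7; profit = $931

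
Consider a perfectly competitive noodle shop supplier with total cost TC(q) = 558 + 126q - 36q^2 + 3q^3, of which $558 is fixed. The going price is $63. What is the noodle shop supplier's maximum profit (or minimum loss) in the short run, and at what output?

Profit = -$264 at q = 7

AVC = 126 - 36q + 3q^2 has its minimum $18 at q = 6; price $63 clears that bar, so the firm operates.
MC = 126 - 72q + 9q^2. Setting P = MC and taking the root on the rising branch gives q* = 7.
TR = 63·7 = 441. TC = 558 + 147 = 705. Profit = 441 − 705 = -$264.
By producing, the firm covers all variable cost plus $294 of fixed cost; shutting down would lose the full $558.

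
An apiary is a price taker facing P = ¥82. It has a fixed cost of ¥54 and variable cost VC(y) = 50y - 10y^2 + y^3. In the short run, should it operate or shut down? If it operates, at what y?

Variable cost is VC = 50y - 10y^2 + y^3, so AVC = VC/y = 50 - 10y + y^2 and MC = dTC/dy = 50 - 20y + 3y^2.
AVC is minimized where dAVC/dy = -10 + 2y = 0, at y = 5; min AVC = 50 - 10·5 + 5^2 = ¥25.
P = ¥82 exceeds min AVC = ¥25, so the firm stays open.
Set P = MC: 82 = 50 - 20y + 3y^2 → -32 - 20y + 3y^2 = 0. The roots are y = -4/3 and y = 8; the profit-maximizing output is on the rising part of MC, so y* = 8.
Check: AVC at y = 8 is ¥34 ≤ P, so revenue covers variable cost.
Profit = P·y − TC = 82·8 − 326 = ¥330.

Produce at y = 8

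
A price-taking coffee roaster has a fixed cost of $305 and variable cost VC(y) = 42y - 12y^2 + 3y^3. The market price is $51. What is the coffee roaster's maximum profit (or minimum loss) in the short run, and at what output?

Profit = -$251 at y = 3

AVC = 42 - 12y + 3y^2; min AVC = $30 at y = 2. Since P = $51 ≥ min AVC, the firm produces.
With MC = 42 - 24y + 9y^2, P = MC on the upward-sloping part at y* = 3.
TR = 51·3 = 153. TC = 305 + 99 = 404. Profit = 153 − 404 = -$251.
Shutting down would mean losing the fixed cost of $305, so operating at a loss of $251 is better by $54.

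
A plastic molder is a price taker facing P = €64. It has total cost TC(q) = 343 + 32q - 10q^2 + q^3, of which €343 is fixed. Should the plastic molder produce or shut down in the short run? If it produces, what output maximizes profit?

From TC, MC = TC'(q) = 32 - 20q + 3q^2 and AVC = VC/q = 32 - 10q + q^2.
AVC hits its minimum where MC = AVC, at q = 5, giving min AVC = 32 - 10·5 + 5^2 = €7.
Because €64 ≥ €7, revenue can cover variable cost; the firm operates.
Set P = MC: 64 = 32 - 20q + 3q^2 → -32 - 20q + 3q^2 = 0. The roots are q = -4/3 and q = 8; the profit-maximizing output is on the rising part of MC, so q* = 8.
Check: AVC at q = 8 is €16 ≤ P, so revenue covers variable cost.
Profit = P·q − TC = 64·8 − 471 = €41.

Produce at q = 8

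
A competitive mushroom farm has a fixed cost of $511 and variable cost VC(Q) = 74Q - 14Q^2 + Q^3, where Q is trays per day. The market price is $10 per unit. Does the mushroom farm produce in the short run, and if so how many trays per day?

Variable cost is VC = 74Q - 14Q^2 + Q^3, so AVC = VC/Q = 74 - 14Q + Q^2 and MC = dTC/dQ = 74 - 28Q + 3Q^2.
The AVC parabola has its vertex at Q = 14/2 = 7, where AVC = 74 - 14·7 + 7^2 = $25.
With P < min AVC ($10 < $25), every unit sold adds to the loss.
The firm minimizes its loss by shutting down and losing only its fixed cost of $511.

Shut down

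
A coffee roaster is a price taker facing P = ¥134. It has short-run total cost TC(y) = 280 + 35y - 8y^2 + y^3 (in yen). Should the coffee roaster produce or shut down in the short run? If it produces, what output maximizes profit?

Produce at y = 9

Variable cost is VC = 35y - 8y^2 + y^3, so AVC = VC/y = 35 - 8y + y^2 and MC = dTC/dy = 35 - 16y + 3y^2.
AVC hits its minimum where MC = AVC, at y = 4, giving min AVC = 35 - 8·4 + 4^2 = ¥19.
Since P = ¥134 ≥ min AVC = ¥19, price covers variable cost and the firm should produce.
Solving P = MC: -99 - 16y + 3y^2 = 0 ⇒ y = -11/3 or 9. On the upward-sloping branch, y* = 9.
Check: AVC at y = 9 is ¥44 ≤ P, so revenue covers variable cost.
Profit = P·y − TC = 134·9 − 676 = ¥530.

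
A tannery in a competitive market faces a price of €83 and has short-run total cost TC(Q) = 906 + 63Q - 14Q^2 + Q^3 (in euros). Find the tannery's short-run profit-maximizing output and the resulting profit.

Profit = -€306 at Q = 10

AVC = 63 - 14Q + Q^2 has its minimum €14 at Q = 7; price €83 clears that bar, so the firm operates.
With MC = 63 - 28Q + 3Q^2, P = MC on the upward-sloping part at Q* = 10.
TR = 83·10 = 830. TC = 906 + 230 = 1136. Profit = 830 − 1136 = -€306.
By producing, the firm covers all variable cost plus €600 of fixed cost; shutting down would lose the full €906.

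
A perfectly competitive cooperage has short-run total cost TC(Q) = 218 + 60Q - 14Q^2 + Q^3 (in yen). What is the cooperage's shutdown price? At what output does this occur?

The shutdown price is the minimum of AVC. VC = 60Q - 14Q^2 + Q^3, so AVC = 60 - 14Q + Q^2.
dAVC/dQ = -14 + 2Q = 0 gives Q = 7. min AVC = 60 - 14·7 + 7^2 = 11.
For P < ¥11 the firm produces nothing.

¥11 per unit, at Q = 7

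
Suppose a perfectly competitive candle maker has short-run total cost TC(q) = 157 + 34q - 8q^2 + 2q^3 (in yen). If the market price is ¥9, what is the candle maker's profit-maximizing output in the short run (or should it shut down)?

Shut down

Variable cost is VC = 34q - 8q^2 + 2q^3, so AVC = VC/q = 34 - 8q + 2q^2 and MC = dTC/dq = 34 - 16q + 6q^2.
AVC is minimized where dAVC/dq = -8 + 4q = 0, at q = 2; min AVC = 34 - 8·2 + 2·2^2 = ¥26.
Since P = ¥9 < min AVC = ¥26, price fails to cover variable cost at any output.
Shutting down limits the loss to fixed cost, ¥157.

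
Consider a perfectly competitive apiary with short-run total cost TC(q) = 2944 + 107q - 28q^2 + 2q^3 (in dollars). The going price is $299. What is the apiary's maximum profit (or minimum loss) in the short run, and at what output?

AVC = 107 - 28q + 2q^2; min AVC = $9 at q = 7. Since P = $299 ≥ min AVC, the firm produces.
MC = 107 - 56q + 6q^2. Setting P = MC and taking the root on the rising branch gives q* = 12.
TR = 299·12 = 3588. TC = 2944 + 708 = 3652. Profit = 3588 − 3652 = -$64.
By producing, the firm covers all variable cost plus $2880 of fixed cost; shutting down would lose the full $2944.

Profit = -$64 at q = 12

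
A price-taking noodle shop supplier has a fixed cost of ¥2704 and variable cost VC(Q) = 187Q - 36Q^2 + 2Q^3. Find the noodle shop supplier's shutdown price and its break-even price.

AVC = 187 - 36Q + 2Q^2; minimized at Q = 9, giving min AVC = ¥25. That is the shutdown price.
ATC = 2704/Q + 187 - 36Q + 2Q^2. Setting dATC/dQ = −2704/Q^2 − 36 + 4Q = 0 gives Q = 13 (since 4·13^3 − 36·13^2 = 2704).
min ATC = 2704/13 + 187 − 36·13 + 2·13^2 = ¥265. That is the break-even price.
Between these two prices the firm operates at a loss; above ¥265 it earns a profit.

Shutdown price = ¥25; break-even price = ¥265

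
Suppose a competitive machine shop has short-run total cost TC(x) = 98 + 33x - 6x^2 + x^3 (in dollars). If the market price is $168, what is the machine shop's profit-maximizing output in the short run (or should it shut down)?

Produce at x = 9

Variable cost is VC = 33x - 6x^2 + x^3, so AVC = VC/x = 33 - 6x + x^2 and MC = dTC/dx = 33 - 12x + 3x^2.
The AVC parabola has its vertex at x = 6/2 = 3, where AVC = 33 - 6·3 + 3^2 = $24.
P = $168 exceeds min AVC = $24, so the firm stays open.
Solving P = MC: -135 - 12x + 3x^2 = 0 ⇒ x = -5 or 9. On the upward-sloping branch, x* = 9.
Check: AVC at x = 9 is $60 ≤ P, so revenue covers variable cost.
Profit = P·x − TC = 168·9 − 638 = $874.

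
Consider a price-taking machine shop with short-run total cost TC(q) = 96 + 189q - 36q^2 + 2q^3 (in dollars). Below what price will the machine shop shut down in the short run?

The firm shuts down when price falls below the minimum of average variable cost. AVC = VC/q = 189 - 36q + 2q^2.
dAVC/dq = -36 + 4q = 0 gives q = 9. min AVC = 189 - 36·9 + 2·9^2 = 27.
So the shutdown price is $27.

$27 per unit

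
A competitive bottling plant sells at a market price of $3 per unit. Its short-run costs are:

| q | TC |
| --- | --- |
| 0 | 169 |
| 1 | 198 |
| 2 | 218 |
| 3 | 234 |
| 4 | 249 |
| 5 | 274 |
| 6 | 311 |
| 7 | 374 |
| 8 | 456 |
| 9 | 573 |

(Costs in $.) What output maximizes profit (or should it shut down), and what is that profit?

q = 0 (shut down); profit = -$169

Tabulate TR − TC: q=0: -169; q=1: -195; q=2: -212; q=3: -225; q=4: -237; q=5: -259; q=6: -293; q=7: -353; q=8: -432; q=9: -546.
Profit is highest at q = 0. Equivalently, the lowest AVC in the table is 80/4 ≈ $20 at q = 4, and P = $3 falls below it — price never covers variable cost, so the firm shuts down and loses only its fixed cost.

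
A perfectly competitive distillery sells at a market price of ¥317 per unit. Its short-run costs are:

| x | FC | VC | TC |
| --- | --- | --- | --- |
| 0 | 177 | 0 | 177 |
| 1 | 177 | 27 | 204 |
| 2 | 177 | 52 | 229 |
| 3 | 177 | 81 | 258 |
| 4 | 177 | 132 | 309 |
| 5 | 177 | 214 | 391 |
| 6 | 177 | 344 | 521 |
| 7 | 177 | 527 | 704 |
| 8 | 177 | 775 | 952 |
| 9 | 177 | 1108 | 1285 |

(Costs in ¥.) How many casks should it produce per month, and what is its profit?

Profit at each row (π = 317x − TC): x=0: -177; x=1: 113; x=2: 405; x=3: 693; x=4: 959; x=5: 1194; x=6: 1381; x=7: 1515; x=8: 1584; x=9: 1568.
Profit is maximized at x = 8. AVC there is 775/8 = ¥96.88 ≤ P, so producing beats shutting down (which would give -¥177).

x = 8; profit = ¥1584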